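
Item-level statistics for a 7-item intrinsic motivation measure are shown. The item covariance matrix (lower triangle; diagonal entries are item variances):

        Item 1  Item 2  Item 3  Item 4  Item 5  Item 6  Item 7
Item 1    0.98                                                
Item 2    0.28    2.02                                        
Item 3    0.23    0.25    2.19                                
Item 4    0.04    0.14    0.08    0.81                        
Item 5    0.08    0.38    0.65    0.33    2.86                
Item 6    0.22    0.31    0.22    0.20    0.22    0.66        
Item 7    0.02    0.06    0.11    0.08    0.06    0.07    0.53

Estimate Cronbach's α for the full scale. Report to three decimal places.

Σσᵢ² = 0.98 + 2.02 + 2.19 + 0.81 + 2.86 + 0.66 + 0.53 = 10.05
Σ_{i<j} σ_ij = 4.03
σ²_T = 10.05 + 2 × 4.03 = 18.11
α = (k/(k−1))·(1 − Σσᵢ²/σ²_T) = (7/6)·(1 − 10.05/18.11) = 0.519

α = 0.519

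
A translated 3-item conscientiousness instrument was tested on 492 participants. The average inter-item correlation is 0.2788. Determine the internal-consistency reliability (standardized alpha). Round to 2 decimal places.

Standardized α = k·r̄ / (1 + (k−1)·r̄) = 3 × 0.2788 / (1 + 2 × 0.2788)
  = 0.8364 / 1.5576 = 0.54

α = 0.54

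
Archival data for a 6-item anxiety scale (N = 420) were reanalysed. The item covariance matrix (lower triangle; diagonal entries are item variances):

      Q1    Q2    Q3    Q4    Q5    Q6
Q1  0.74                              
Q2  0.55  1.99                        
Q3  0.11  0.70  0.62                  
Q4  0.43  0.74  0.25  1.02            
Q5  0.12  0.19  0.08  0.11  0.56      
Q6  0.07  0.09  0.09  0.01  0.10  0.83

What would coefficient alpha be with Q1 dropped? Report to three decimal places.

Remaining items: Q2, Q3, Q4, Q5, Q6 (k = 5).
Σσᵢ² = 1.99 + 0.62 + 1.02 + 0.56 + 0.83 = 5.02
total variance = 5.02 + 2 × 2.36 = 9.74
α (item deleted) = (5/4)·(1 − 5.02/9.74) = 0.606

coefficient alpha = 0.606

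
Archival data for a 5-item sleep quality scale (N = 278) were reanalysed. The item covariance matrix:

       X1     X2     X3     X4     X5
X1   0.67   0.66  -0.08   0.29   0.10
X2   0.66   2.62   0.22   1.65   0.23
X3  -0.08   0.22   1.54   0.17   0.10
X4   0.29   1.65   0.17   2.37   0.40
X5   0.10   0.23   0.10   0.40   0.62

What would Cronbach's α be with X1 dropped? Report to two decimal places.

Remaining items: X2, X3, X4, X5 (k = 4).
sum of item variances = 2.62 + 1.54 + 2.37 + 0.62 = 7.15
total variance = 7.15 + 2 × 2.77 = 12.69
α (item deleted) = (4/3)·(1 − 7.15/12.69) = 0.58

Cronbach's α = 0.58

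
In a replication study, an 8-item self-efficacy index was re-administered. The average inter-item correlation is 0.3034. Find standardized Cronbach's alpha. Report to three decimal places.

Standardized α = k·r̄ / (1 + (k−1)·r̄) = 8 × 0.3034 / (1 + 7 × 0.3034)
  = 2.4272 / 3.1238 = 0.777

α = 0.777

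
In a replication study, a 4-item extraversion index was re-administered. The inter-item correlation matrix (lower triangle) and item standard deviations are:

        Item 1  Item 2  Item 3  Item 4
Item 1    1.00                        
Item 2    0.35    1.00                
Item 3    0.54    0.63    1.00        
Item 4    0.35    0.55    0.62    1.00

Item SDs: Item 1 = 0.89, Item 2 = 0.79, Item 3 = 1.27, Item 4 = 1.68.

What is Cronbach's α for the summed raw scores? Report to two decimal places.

α = 0.78

Σσ²ᵢ = 0.89² + 0.79² + 1.27² + 1.68² = 5.8515
Covariances σ_ij = r_ij · s_i · s_j:
  σ(Item 1,Item 2) = 0.35 × 0.89 × 0.79 = 0.2461
  σ(Item 1,Item 3) = 0.54 × 0.89 × 1.27 = 0.6104
  σ(Item 1,Item 4) = 0.35 × 0.89 × 1.68 = 0.5233
  σ(Item 2,Item 3) = 0.63 × 0.79 × 1.27 = 0.6321
  σ(Item 2,Item 4) = 0.55 × 0.79 × 1.68 = 0.7300
  σ(Item 3,Item 4) = 0.62 × 1.27 × 1.68 = 1.3228
σ²_T = Σσ²ᵢ + 2·Σσ_ij = 5.8515 + 2 × 4.0647 = 13.9809
α = (4/3)·(1 − 5.8515/13.9809) = 0.78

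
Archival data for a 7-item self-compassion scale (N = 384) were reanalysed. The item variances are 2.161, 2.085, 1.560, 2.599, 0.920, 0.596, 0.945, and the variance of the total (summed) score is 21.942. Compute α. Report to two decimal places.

Σσᵢ² = 2.161 + 2.085 + 1.560 + 2.599 + 0.920 + 0.596 + 0.945 = 10.866
α = (k/(k−1))·(1 − Σσᵢ²/σ²_T) = (7/6)·(1 − 10.866/21.942) = 0.59

α = 0.59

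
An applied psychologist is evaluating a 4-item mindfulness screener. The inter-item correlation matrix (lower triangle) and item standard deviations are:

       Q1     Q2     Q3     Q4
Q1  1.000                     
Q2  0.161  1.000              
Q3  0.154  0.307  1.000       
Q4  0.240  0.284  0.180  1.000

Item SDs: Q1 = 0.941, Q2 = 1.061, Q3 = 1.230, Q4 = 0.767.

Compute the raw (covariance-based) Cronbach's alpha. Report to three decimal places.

Cronbach's alpha = 0.520

Σσ²ᵢ = 0.941² + 1.061² + 1.230² + 0.767² = 4.1124
Covariances σ_ij = r_ij · s_i · s_j:
  σ(Q1,Q2) = 0.161 × 0.941 × 1.061 = 0.1607
  σ(Q1,Q3) = 0.154 × 0.941 × 1.230 = 0.1782
  σ(Q1,Q4) = 0.240 × 0.941 × 0.767 = 0.1732
  σ(Q2,Q3) = 0.307 × 1.061 × 1.230 = 0.4006
  σ(Q2,Q4) = 0.284 × 1.061 × 0.767 = 0.2311
  σ(Q3,Q4) = 0.180 × 1.230 × 0.767 = 0.1698
σ²_T = Σσ²ᵢ + 2·Σσ_ij = 4.1124 + 2 × 1.3136 = 6.7396
α = (4/3)·(1 − 4.1124/6.7396) = 0.520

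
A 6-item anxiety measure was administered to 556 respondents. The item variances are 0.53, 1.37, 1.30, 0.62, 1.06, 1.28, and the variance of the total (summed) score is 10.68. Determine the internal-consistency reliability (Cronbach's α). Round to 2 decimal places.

ΣVar(i) = 0.53 + 1.37 + 1.30 + 0.62 + 1.06 + 1.28 = 6.16
α = (k/(k−1))·(1 − ΣVar(i)/Var(T)) = (6/5)·(1 − 6.16/10.68) = 0.51

α = 0.51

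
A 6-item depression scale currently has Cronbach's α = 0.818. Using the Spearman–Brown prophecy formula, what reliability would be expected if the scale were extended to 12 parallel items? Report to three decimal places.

Length factor m = 12/6 = 2.0000
α' = m·α / (1 + (m−1)·α)
   = 12/6 × 0.818 / (1 + (12/6 − 1) × 0.818)
   = 1.6360 / 1.8180 = 0.900

predicted reliability = 0.900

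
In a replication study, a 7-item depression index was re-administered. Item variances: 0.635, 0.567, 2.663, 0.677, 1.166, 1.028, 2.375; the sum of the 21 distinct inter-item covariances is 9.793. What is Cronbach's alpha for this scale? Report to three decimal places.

Σσ²ᵢ = 0.635 + 0.567 + 2.663 + 0.677 + 1.166 + 1.028 + 2.375 = 9.111
Sum of distinct covariances = 9.793
σ²_T = Σσ²ᵢ + 2·Σcov = 9.111 + 2 × 9.793 = 28.697
α = (7/6)·(1 − 9.111/28.697) = 0.796

Cronbach's alpha = 0.796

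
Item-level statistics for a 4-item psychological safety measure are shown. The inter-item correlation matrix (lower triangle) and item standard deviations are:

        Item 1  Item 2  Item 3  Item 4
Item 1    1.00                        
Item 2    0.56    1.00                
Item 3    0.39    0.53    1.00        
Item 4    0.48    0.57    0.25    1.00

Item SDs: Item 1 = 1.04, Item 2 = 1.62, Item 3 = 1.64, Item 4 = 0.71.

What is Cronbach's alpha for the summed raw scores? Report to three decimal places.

Σσ²ᵢ = 1.04² + 1.62² + 1.64² + 0.71² = 6.8997
Covariances σ_ij = r_ij · s_i · s_j:
  σ(Item 1,Item 2) = 0.56 × 1.04 × 1.62 = 0.9435
  σ(Item 1,Item 3) = 0.39 × 1.04 × 1.64 = 0.6652
  σ(Item 1,Item 4) = 0.48 × 1.04 × 0.71 = 0.3544
  σ(Item 2,Item 3) = 0.53 × 1.62 × 1.64 = 1.4081
  σ(Item 2,Item 4) = 0.57 × 1.62 × 0.71 = 0.6556
  σ(Item 3,Item 4) = 0.25 × 1.64 × 0.71 = 0.2911
σ²_T = Σσ²ᵢ + 2·Σσ_ij = 6.8997 + 2 × 4.3179 = 15.5355
α = (4/3)·(1 − 6.8997/15.5355) = 0.741

α = 0.741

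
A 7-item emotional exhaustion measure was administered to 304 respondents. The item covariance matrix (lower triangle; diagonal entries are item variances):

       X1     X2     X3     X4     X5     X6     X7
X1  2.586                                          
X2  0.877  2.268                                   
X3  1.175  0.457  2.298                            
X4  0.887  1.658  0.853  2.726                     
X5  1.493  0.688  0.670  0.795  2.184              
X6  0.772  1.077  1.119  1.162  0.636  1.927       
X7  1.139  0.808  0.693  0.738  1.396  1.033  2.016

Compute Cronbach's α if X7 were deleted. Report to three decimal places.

Cronbach's α = 0.806

Remaining items: X1, X2, X3, X4, X5, X6 (k = 6).
Σσ²ᵢ = 2.586 + 2.268 + 2.298 + 2.726 + 2.184 + 1.927 = 13.989
total variance = 13.989 + 2 × 14.319 = 42.627
α (item deleted) = (6/5)·(1 − 13.989/42.627) = 0.806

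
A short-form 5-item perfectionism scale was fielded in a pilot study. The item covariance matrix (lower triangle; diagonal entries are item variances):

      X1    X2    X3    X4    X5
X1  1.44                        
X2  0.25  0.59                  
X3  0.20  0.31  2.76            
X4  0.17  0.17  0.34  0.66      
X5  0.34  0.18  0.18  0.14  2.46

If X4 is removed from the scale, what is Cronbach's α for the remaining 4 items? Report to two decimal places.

Remaining items: X1, X2, X3, X5 (k = 4).
sum of item variances = 1.44 + 0.59 + 2.76 + 2.46 = 7.25
σ²_total = 7.25 + 2 × 1.46 = 10.17
α (item deleted) = (4/3)·(1 − 7.25/10.17) = 0.38

Cronbach's α = 0.38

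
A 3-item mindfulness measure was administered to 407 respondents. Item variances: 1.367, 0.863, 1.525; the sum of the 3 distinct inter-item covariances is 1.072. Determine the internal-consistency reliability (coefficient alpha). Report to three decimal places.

coefficient alpha = 0.545

Σσᵢ² = 1.367 + 0.863 + 1.525 = 3.755
Sum of distinct covariances = 1.072
total variance = Σσᵢ² + 2·Σcov = 3.755 + 2 × 1.072 = 5.899
α = (3/2)·(1 − 3.755/5.899) = 0.545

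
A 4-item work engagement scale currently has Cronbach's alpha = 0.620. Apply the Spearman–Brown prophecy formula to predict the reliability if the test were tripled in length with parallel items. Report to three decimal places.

Length factor m = 3
α' = m·α / (1 + (m−1)·α)
   = 3 × 0.620 / (1 + (3 − 1) × 0.620)
   = 1.8600 / 2.2400 = 0.830

predicted reliability = 0.830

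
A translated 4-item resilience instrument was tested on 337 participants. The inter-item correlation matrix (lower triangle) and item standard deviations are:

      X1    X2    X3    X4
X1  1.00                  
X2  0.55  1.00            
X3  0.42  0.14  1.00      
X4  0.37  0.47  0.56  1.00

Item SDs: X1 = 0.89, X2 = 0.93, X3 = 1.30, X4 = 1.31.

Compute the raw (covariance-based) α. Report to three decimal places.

α = 0.731

Σσ²ᵢ = 0.89² + 0.93² + 1.30² + 1.31² = 5.0631
Covariances σ_ij = r_ij · s_i · s_j:
  σ(X1,X2) = 0.55 × 0.89 × 0.93 = 0.4552
  σ(X1,X3) = 0.42 × 0.89 × 1.30 = 0.4859
  σ(X1,X4) = 0.37 × 0.89 × 1.31 = 0.4314
  σ(X2,X3) = 0.14 × 0.93 × 1.30 = 0.1693
  σ(X2,X4) = 0.47 × 0.93 × 1.31 = 0.5726
  σ(X3,X4) = 0.56 × 1.30 × 1.31 = 0.9537
σ²_T = Σσ²ᵢ + 2·Σσ_ij = 5.0631 + 2 × 3.0681 = 11.1993
α = (4/3)·(1 − 5.0631/11.1993) = 0.731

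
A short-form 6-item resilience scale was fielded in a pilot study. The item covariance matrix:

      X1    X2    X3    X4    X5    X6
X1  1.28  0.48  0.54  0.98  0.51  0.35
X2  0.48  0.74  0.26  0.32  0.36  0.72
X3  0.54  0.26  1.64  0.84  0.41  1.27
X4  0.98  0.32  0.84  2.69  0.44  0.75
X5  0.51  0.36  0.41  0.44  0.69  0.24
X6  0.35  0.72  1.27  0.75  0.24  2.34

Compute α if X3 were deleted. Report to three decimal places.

Remaining items: X1, X2, X4, X5, X6 (k = 5).
Σσ²ᵢ = 1.28 + 0.74 + 2.69 + 0.69 + 2.34 = 7.74
total variance = 7.74 + 2 × 5.15 = 18.04
α (item deleted) = (5/4)·(1 − 7.74/18.04) = 0.714

α = 0.714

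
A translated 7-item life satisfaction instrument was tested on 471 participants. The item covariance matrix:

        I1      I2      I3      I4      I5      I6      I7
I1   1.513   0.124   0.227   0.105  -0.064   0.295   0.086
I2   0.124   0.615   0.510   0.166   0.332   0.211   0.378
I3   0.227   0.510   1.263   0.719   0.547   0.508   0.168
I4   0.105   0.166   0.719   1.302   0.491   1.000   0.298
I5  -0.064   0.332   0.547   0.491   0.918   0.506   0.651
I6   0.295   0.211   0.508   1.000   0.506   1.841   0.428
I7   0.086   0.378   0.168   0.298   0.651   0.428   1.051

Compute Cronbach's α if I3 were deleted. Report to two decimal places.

Remaining items: I1, I2, I4, I5, I6, I7 (k = 6).
sum of item variances = 1.513 + 0.615 + 1.302 + 0.918 + 1.841 + 1.051 = 7.240
Var(T) = 7.240 + 2 × 5.007 = 17.254
α (item deleted) = (6/5)·(1 − 7.240/17.254) = 0.70

Cronbach's α = 0.70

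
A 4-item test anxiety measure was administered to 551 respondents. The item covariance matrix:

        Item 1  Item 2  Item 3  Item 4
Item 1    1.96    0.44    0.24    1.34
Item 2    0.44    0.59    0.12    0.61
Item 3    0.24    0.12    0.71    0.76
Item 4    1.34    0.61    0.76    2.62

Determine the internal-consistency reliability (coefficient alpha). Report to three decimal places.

sum of item variances = 1.96 + 0.59 + 0.71 + 2.62 = 5.88
Sum of the distinct covariances = 3.51
σ²_T = 5.88 + 2 × 3.51 = 12.90
α = (k/(k−1))·(1 − sum of item variances/σ²_T) = (4/3)·(1 − 5.88/12.90) = 0.726

α = 0.726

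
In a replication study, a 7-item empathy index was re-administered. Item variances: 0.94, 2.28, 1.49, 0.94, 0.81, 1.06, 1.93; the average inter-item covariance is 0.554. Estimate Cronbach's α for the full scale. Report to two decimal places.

Σσᵢ² = 0.94 + 2.28 + 1.49 + 0.94 + 0.81 + 1.06 + 1.93 = 9.45
Sum of the 21 distinct covariances = 21 × 0.554 = 11.634
Var(T) = Σσᵢ² + 2·Σcov = 9.45 + 2 × 11.634 = 32.718
α = (7/6)·(1 − 9.45/32.718) = 0.83

α = 0.83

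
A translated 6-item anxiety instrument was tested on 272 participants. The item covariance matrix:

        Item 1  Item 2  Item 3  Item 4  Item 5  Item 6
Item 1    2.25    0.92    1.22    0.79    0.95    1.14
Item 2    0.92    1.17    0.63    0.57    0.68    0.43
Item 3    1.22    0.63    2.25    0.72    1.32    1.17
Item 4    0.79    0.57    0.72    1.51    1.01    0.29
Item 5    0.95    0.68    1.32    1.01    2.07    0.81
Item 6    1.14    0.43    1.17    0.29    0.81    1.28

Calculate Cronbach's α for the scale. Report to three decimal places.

ΣVar(i) = 2.25 + 1.17 + 2.25 + 1.51 + 2.07 + 1.28 = 10.53
Sum of the distinct covariances = 12.65
σ²_T = 10.53 + 2 × 12.65 = 35.83
α = (k/(k−1))·(1 − ΣVar(i)/σ²_T) = (6/5)·(1 − 10.53/35.83) = 0.847

Cronbach's α = 0.847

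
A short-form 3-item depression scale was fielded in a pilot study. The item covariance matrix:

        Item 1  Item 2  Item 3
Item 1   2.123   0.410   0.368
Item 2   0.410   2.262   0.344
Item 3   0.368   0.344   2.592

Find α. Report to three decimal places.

α = 0.365

Σσᵢ² = 2.123 + 2.262 + 2.592 = 6.977
Sum of off-diagonal covariances = 1.122
σ²_total = 6.977 + 2 × 1.122 = 9.221
α = (k/(k−1))·(1 − Σσᵢ²/σ²_total) = (3/2)·(1 − 6.977/9.221) = 0.365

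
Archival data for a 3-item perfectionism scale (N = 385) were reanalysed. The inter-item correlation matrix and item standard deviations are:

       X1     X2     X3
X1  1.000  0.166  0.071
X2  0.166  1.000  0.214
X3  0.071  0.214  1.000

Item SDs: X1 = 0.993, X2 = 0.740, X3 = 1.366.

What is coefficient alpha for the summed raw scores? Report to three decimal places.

Σσ²ᵢ = 0.993² + 0.740² + 1.366² = 3.3996
Covariances σ_ij = r_ij · s_i · s_j:
  σ(X1,X2) = 0.166 × 0.993 × 0.740 = 0.1220
  σ(X1,X3) = 0.071 × 0.993 × 1.366 = 0.0963
  σ(X2,X3) = 0.214 × 0.740 × 1.366 = 0.2163
σ²_T = Σσ²ᵢ + 2·Σσ_ij = 3.3996 + 2 × 0.4346 = 4.2688
α = (3/2)·(1 − 3.3996/4.2688) = 0.305

α = 0.305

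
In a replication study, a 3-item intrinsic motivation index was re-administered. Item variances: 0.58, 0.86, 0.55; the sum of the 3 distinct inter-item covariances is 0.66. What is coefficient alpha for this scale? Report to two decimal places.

Σσ²ᵢ = 0.58 + 0.86 + 0.55 = 1.99
Sum of distinct covariances = 0.66
Var(T) = Σσ²ᵢ + 2·Σcov = 1.99 + 2 × 0.66 = 3.31
α = (3/2)·(1 − 1.99/3.31) = 0.60

α = 0.60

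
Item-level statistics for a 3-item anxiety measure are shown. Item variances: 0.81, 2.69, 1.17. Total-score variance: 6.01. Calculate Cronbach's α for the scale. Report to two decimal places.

Σσ²ᵢ = 0.81 + 2.69 + 1.17 = 4.67
α = (k/(k−1))·(1 − Σσ²ᵢ/total variance) = (3/2)·(1 − 4.67/6.01) = 0.33

Cronbach's α = 0.33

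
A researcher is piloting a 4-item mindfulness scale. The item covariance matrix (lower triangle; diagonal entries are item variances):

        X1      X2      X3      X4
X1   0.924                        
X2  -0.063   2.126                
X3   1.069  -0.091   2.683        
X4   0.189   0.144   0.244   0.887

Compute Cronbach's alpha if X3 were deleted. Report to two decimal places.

Cronbach's alpha = 0.18

Remaining items: X1, X2, X4 (k = 3).
ΣVar(i) = 0.924 + 2.126 + 0.887 = 3.937
σ²_total = 3.937 + 2 × 0.270 = 4.477
α (item deleted) = (3/2)·(1 − 3.937/4.477) = 0.18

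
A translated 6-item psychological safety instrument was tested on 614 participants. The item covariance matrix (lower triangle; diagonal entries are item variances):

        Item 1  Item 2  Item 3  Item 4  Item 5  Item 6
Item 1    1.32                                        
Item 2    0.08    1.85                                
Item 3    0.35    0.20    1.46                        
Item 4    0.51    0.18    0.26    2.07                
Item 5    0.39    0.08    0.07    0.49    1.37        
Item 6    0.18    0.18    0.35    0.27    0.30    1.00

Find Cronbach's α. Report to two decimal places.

Σσ²ᵢ = 1.32 + 1.85 + 1.46 + 2.07 + 1.37 + 1.00 = 9.07
Sum of the distinct covariances = 3.89
σ²_T = 9.07 + 2 × 3.89 = 16.85
α = (k/(k−1))·(1 − Σσ²ᵢ/σ²_T) = (6/5)·(1 − 9.07/16.85) = 0.55

α = 0.55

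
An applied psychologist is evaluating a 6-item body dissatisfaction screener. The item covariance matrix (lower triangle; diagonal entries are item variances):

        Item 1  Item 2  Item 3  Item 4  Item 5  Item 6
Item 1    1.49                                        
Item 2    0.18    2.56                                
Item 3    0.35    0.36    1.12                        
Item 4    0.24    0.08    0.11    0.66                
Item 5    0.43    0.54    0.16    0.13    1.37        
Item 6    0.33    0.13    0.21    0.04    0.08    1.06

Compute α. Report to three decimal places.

α = 0.539

Σσ²ᵢ = 1.49 + 2.56 + 1.12 + 0.66 + 1.37 + 1.06 = 8.26
Σ_{i<j} σ_ij = 3.37
Var(T) = 8.26 + 2 × 3.37 = 15.00
α = (k/(k−1))·(1 − Σσ²ᵢ/Var(T)) = (6/5)·(1 − 8.26/15.00) = 0.539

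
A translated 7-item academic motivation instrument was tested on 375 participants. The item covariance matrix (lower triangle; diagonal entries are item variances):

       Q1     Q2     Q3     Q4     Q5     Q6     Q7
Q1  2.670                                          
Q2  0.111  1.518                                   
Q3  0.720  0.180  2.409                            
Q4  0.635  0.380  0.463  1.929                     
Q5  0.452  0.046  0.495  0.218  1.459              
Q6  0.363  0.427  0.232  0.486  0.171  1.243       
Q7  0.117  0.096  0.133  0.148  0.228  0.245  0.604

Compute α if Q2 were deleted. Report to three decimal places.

Remaining items: Q1, Q3, Q4, Q5, Q6, Q7 (k = 6).
Σσᵢ² = 2.670 + 2.409 + 1.929 + 1.459 + 1.243 + 0.604 = 10.314
σ²_total = 10.314 + 2 × 5.106 = 20.526
α (item deleted) = (6/5)·(1 − 10.314/20.526) = 0.597

α = 0.597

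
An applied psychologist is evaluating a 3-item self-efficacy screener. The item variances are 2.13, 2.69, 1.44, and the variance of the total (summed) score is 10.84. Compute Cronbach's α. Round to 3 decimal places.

Σσᵢ² = 2.13 + 2.69 + 1.44 = 6.26
α = (k/(k−1))·(1 − Σσᵢ²/σ²_T) = (3/2)·(1 − 6.26/10.84) = 0.634

Cronbach's α = 0.634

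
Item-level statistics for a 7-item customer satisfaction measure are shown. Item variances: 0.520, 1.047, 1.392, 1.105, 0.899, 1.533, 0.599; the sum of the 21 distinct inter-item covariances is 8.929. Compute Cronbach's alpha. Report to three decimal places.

α = 0.835

ΣVar(i) = 0.520 + 1.047 + 1.392 + 1.105 + 0.899 + 1.533 + 0.599 = 7.095
Sum of distinct covariances = 8.929
σ²_total = ΣVar(i) + 2·Σcov = 7.095 + 2 × 8.929 = 24.953
α = (7/6)·(1 − 7.095/24.953) = 0.835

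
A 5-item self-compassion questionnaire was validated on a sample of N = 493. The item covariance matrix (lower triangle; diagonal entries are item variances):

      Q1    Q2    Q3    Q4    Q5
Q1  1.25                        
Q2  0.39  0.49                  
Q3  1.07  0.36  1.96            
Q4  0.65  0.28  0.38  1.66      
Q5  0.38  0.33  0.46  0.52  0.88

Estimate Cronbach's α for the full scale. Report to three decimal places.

Cronbach's α = 0.759

Σσᵢ² = 1.25 + 0.49 + 1.96 + 1.66 + 0.88 = 6.24
Σ_{i<j} σ_ij = 4.82
total variance = 6.24 + 2 × 4.82 = 15.88
α = (k/(k−1))·(1 − Σσᵢ²/total variance) = (5/4)·(1 − 6.24/15.88) = 0.759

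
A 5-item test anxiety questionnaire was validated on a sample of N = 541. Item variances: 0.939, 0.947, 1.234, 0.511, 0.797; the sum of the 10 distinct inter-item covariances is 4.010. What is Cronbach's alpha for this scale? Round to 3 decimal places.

Σσ²ᵢ = 0.939 + 0.947 + 1.234 + 0.511 + 0.797 = 4.428
Sum of distinct covariances = 4.010
total variance = Σσ²ᵢ + 2·Σcov = 4.428 + 2 × 4.010 = 12.448
α = (5/4)·(1 − 4.428/12.448) = 0.805

α = 0.805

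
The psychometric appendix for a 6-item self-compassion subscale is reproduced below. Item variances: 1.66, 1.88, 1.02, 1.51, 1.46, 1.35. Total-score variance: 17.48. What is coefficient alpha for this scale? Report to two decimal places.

Σσ²ᵢ = 1.66 + 1.88 + 1.02 + 1.51 + 1.46 + 1.35 = 8.88
α = (k/(k−1))·(1 − Σσ²ᵢ/σ²_total) = (6/5)·(1 − 8.88/17.48) = 0.59

α = 0.59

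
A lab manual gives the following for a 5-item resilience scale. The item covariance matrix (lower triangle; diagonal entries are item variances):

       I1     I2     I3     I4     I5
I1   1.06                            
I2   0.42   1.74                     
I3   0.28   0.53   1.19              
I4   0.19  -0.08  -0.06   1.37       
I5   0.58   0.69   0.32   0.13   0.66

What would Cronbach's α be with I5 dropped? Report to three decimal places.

Remaining items: I1, I2, I3, I4 (k = 4).
ΣVar(i) = 1.06 + 1.74 + 1.19 + 1.37 = 5.36
Var(T) = 5.36 + 2 × 1.28 = 7.92
α (item deleted) = (4/3)·(1 − 5.36/7.92) = 0.431

α = 0.431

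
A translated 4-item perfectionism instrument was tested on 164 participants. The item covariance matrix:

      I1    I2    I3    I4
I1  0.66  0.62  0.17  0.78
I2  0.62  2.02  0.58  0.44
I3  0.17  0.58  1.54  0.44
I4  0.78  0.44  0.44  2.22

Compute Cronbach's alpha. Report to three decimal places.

Σσᵢ² = 0.66 + 2.02 + 1.54 + 2.22 = 6.44
Σ_{i<j} σ_ij = 3.03
σ²_total = 6.44 + 2 × 3.03 = 12.50
α = (k/(k−1))·(1 − Σσᵢ²/σ²_total) = (4/3)·(1 − 6.44/12.50) = 0.646

Cronbach's alpha = 0.646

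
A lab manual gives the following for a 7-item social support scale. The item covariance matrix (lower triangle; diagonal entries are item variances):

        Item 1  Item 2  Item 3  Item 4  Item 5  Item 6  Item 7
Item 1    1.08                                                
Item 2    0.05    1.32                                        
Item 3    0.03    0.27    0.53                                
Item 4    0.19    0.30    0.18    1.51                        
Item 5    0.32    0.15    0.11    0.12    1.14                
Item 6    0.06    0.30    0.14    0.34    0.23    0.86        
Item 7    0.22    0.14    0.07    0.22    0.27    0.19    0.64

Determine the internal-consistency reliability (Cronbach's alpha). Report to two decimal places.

α = 0.61

ΣVar(i) = 1.08 + 1.32 + 0.53 + 1.51 + 1.14 + 0.86 + 0.64 = 7.08
Sum of the distinct covariances = 3.90
Var(T) = 7.08 + 2 × 3.90 = 14.88
α = (k/(k−1))·(1 − ΣVar(i)/Var(T)) = (7/6)·(1 − 7.08/14.88) = 0.61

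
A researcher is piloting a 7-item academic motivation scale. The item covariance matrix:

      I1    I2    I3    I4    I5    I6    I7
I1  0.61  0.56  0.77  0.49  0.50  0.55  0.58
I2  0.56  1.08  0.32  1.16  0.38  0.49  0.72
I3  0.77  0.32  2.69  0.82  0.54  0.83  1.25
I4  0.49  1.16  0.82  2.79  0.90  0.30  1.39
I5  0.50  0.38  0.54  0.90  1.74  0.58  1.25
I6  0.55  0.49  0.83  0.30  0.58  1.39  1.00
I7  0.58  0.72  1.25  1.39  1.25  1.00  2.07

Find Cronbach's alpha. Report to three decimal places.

Cronbach's alpha = 0.832

ΣVar(i) = 0.61 + 1.08 + 2.69 + 2.79 + 1.74 + 1.39 + 2.07 = 12.37
Sum of off-diagonal covariances = 15.38
Var(T) = 12.37 + 2 × 15.38 = 43.13
α = (k/(k−1))·(1 − ΣVar(i)/Var(T)) = (7/6)·(1 − 12.37/43.13) = 0.832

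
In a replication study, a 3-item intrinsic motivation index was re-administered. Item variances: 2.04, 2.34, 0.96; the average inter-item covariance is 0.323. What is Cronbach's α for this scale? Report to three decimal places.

ΣVar(i) = 2.04 + 2.34 + 0.96 = 5.34
Sum of the 3 distinct covariances = 3 × 0.323 = 0.969
σ²_total = ΣVar(i) + 2·Σcov = 5.34 + 2 × 0.969 = 7.278
α = (3/2)·(1 − 5.34/7.278) = 0.399

α = 0.399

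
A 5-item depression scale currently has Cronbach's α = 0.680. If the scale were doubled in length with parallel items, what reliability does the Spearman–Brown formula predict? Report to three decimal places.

predicted reliability = 0.810

Length factor m = 2
α' = m·α / (1 + (m−1)·α)
   = 2 × 0.680 / (1 + (2 − 1) × 0.680)
   = 1.3600 / 1.6800 = 0.810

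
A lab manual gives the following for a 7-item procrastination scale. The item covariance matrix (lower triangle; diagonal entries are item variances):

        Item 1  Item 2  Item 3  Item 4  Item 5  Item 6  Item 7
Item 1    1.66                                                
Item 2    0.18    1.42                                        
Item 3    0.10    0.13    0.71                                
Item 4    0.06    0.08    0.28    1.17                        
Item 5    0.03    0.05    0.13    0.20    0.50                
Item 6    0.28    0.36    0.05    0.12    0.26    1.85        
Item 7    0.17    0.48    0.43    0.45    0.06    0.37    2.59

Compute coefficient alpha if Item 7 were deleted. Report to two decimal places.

Remaining items: Item 1, Item 2, Item 3, Item 4, Item 5, Item 6 (k = 6).
ΣVar(i) = 1.66 + 1.42 + 0.71 + 1.17 + 0.50 + 1.85 = 7.31
σ²_total = 7.31 + 2 × 2.31 = 11.93
α (item deleted) = (6/5)·(1 − 7.31/11.93) = 0.46

α = 0.46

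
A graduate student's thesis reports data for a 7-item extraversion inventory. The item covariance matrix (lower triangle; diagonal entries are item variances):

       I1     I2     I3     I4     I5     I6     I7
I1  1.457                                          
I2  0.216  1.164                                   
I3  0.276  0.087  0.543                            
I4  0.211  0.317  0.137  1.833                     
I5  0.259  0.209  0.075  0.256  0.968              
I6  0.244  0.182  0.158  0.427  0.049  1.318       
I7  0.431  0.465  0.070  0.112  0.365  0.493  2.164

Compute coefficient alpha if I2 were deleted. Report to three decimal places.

Remaining items: I1, I3, I4, I5, I6, I7 (k = 6).
Σσ²ᵢ = 1.457 + 0.543 + 1.833 + 0.968 + 1.318 + 2.164 = 8.283
total variance = 8.283 + 2 × 3.563 = 15.409
α (item deleted) = (6/5)·(1 − 8.283/15.409) = 0.555

coefficient alpha = 0.555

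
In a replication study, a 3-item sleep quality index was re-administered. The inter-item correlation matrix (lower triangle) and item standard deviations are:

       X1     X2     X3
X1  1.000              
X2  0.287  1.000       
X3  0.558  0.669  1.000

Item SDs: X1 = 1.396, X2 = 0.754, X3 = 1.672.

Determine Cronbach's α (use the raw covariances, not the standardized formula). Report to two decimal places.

Σσ²ᵢ = 1.396² + 0.754² + 1.672² = 5.3129
Covariances σ_ij = r_ij · s_i · s_j:
  σ(X1,X2) = 0.287 × 1.396 × 0.754 = 0.3021
  σ(X1,X3) = 0.558 × 1.396 × 1.672 = 1.3024
  σ(X2,X3) = 0.669 × 0.754 × 1.672 = 0.8434
σ²_T = Σσ²ᵢ + 2·Σσ_ij = 5.3129 + 2 × 2.4479 = 10.2087
α = (3/2)·(1 − 5.3129/10.2087) = 0.72

Cronbach's α = 0.72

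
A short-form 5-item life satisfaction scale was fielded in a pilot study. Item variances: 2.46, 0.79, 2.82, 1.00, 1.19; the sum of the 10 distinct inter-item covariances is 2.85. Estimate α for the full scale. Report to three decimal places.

sum of item variances = 2.46 + 0.79 + 2.82 + 1.00 + 1.19 = 8.26
Sum of distinct covariances = 2.85
σ²_total = sum of item variances + 2·Σcov = 8.26 + 2 × 2.85 = 13.96
α = (5/4)·(1 − 8.26/13.96) = 0.510

α = 0.510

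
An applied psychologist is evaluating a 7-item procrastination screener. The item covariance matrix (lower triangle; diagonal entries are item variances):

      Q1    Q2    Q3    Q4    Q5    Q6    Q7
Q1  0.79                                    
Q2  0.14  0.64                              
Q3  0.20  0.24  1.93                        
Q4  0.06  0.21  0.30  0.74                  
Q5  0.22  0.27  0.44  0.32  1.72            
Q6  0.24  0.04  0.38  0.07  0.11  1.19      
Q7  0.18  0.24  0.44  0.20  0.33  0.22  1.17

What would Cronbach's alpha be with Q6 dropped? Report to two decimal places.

α = 0.62

Remaining items: Q1, Q2, Q3, Q4, Q5, Q7 (k = 6).
Σσᵢ² = 0.79 + 0.64 + 1.93 + 0.74 + 1.72 + 1.17 = 6.99
total variance = 6.99 + 2 × 3.79 = 14.57
α (item deleted) = (6/5)·(1 − 6.99/14.57) = 0.62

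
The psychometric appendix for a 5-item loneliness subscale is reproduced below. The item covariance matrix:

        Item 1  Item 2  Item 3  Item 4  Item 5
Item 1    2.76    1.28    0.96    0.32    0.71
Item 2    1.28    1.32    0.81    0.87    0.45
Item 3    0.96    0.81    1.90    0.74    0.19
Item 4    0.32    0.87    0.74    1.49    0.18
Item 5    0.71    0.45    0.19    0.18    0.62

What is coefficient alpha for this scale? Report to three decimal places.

Σσ²ᵢ = 2.76 + 1.32 + 1.90 + 1.49 + 0.62 = 8.09
Sum of off-diagonal covariances = 6.51
Var(T) = 8.09 + 2 × 6.51 = 21.11
α = (k/(k−1))·(1 − Σσ²ᵢ/Var(T)) = (5/4)·(1 − 8.09/21.11) = 0.771

α = 0.771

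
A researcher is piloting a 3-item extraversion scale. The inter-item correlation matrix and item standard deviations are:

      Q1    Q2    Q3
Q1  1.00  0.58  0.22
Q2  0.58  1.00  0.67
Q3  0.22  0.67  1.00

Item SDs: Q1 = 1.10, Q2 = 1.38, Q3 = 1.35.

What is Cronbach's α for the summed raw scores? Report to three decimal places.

Σσ²ᵢ = 1.10² + 1.38² + 1.35² = 4.9369
Covariances σ_ij = r_ij · s_i · s_j:
  σ(Q1,Q2) = 0.58 × 1.10 × 1.38 = 0.8804
  σ(Q1,Q3) = 0.22 × 1.10 × 1.35 = 0.3267
  σ(Q2,Q3) = 0.67 × 1.38 × 1.35 = 1.2482
σ²_T = Σσ²ᵢ + 2·Σσ_ij = 4.9369 + 2 × 2.4553 = 9.8475
α = (3/2)·(1 − 4.9369/9.8475) = 0.748

α = 0.748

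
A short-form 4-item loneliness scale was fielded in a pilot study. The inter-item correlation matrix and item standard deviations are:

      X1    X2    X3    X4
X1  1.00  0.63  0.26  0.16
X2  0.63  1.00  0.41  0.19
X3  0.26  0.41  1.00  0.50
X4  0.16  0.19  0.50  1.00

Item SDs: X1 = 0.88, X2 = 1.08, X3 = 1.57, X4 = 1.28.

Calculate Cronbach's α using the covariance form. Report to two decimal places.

α = 0.68

Σσ²ᵢ = 0.88² + 1.08² + 1.57² + 1.28² = 6.0441
Covariances σ_ij = r_ij · s_i · s_j:
  σ(X1,X2) = 0.63 × 0.88 × 1.08 = 0.5988
  σ(X1,X3) = 0.26 × 0.88 × 1.57 = 0.3592
  σ(X1,X4) = 0.16 × 0.88 × 1.28 = 0.1802
  σ(X2,X3) = 0.41 × 1.08 × 1.57 = 0.6952
  σ(X2,X4) = 0.19 × 1.08 × 1.28 = 0.2627
  σ(X3,X4) = 0.50 × 1.57 × 1.28 = 1.0048
σ²_T = Σσ²ᵢ + 2·Σσ_ij = 6.0441 + 2 × 3.1009 = 12.2459
α = (4/3)·(1 − 6.0441/12.2459) = 0.68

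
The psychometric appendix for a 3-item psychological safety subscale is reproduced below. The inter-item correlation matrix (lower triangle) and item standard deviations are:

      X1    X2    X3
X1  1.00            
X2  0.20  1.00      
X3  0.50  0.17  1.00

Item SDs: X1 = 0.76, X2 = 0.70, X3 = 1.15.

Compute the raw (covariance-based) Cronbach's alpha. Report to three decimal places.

Σσ²ᵢ = 0.76² + 0.70² + 1.15² = 2.3901
Covariances σ_ij = r_ij · s_i · s_j:
  σ(X1,X2) = 0.20 × 0.76 × 0.70 = 0.1064
  σ(X1,X3) = 0.50 × 0.76 × 1.15 = 0.4370
  σ(X2,X3) = 0.17 × 0.70 × 1.15 = 0.1368
σ²_T = Σσ²ᵢ + 2·Σσ_ij = 2.3901 + 2 × 0.6802 = 3.7505
α = (3/2)·(1 − 2.3901/3.7505) = 0.544

Cronbach's alpha = 0.544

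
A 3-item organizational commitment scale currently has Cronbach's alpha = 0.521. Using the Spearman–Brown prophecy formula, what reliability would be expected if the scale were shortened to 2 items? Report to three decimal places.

predicted reliability = 0.420

Length factor m = 2/3 = 0.6667
α' = m·α / (1 − (1−m)·α)
   = 2/3 × 0.521 / (1 − (1 − 2/3) × 0.521)
   = 0.3473 / 0.8263 = 0.420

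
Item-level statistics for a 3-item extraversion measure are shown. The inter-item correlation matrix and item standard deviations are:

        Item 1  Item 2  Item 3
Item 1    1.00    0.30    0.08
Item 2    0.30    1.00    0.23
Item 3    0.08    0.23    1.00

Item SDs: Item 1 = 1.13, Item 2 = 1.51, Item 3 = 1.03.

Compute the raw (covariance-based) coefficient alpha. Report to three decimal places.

α = 0.441

Σσ²ᵢ = 1.13² + 1.51² + 1.03² = 4.6179
Covariances σ_ij = r_ij · s_i · s_j:
  σ(Item 1,Item 2) = 0.30 × 1.13 × 1.51 = 0.5119
  σ(Item 1,Item 3) = 0.08 × 1.13 × 1.03 = 0.0931
  σ(Item 2,Item 3) = 0.23 × 1.51 × 1.03 = 0.3577
σ²_T = Σσ²ᵢ + 2·Σσ_ij = 4.6179 + 2 × 0.9627 = 6.5433
α = (3/2)·(1 − 4.6179/6.5433) = 0.441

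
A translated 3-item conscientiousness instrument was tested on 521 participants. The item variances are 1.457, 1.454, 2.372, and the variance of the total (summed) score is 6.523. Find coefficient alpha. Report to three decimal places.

coefficient alpha = 0.285

ΣVar(i) = 1.457 + 1.454 + 2.372 = 5.283
α = (k/(k−1))·(1 − ΣVar(i)/Var(T)) = (3/2)·(1 − 5.283/6.523) = 0.285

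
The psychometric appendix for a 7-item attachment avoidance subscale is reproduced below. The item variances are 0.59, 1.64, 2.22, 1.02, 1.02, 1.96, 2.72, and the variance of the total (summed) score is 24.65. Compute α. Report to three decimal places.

sum of item variances = 0.59 + 1.64 + 2.22 + 1.02 + 1.02 + 1.96 + 2.72 = 11.17
α = (k/(k−1))·(1 − sum of item variances/σ²_T) = (7/6)·(1 − 11.17/24.65) = 0.638

α = 0.638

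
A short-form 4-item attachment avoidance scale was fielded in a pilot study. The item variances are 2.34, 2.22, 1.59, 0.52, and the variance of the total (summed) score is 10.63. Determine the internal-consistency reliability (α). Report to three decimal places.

α = 0.497

ΣVar(i) = 2.34 + 2.22 + 1.59 + 0.52 = 6.67
α = (k/(k−1))·(1 − ΣVar(i)/σ²_total) = (4/3)·(1 − 6.67/10.63) = 0.497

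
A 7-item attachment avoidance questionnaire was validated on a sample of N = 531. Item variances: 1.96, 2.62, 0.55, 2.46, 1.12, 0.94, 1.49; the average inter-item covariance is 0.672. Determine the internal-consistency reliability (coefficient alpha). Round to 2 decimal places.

coefficient alpha = 0.84

Σσᵢ² = 1.96 + 2.62 + 0.55 + 2.46 + 1.12 + 0.94 + 1.49 = 11.14
Sum of the 21 distinct covariances = 21 × 0.672 = 14.112
σ²_total = Σσᵢ² + 2·Σcov = 11.14 + 2 × 14.112 = 39.364
α = (7/6)·(1 − 11.14/39.364) = 0.84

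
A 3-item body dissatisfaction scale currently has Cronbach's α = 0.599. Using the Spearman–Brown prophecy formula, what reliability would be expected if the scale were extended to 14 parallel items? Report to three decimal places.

Length factor m = 14/3 = 4.6667
α' = m·α / (1 + (m−1)·α)
   = 14/3 × 0.599 / (1 + (14/3 − 1) × 0.599)
   = 2.7953 / 3.1963 = 0.875

predicted reliability = 0.875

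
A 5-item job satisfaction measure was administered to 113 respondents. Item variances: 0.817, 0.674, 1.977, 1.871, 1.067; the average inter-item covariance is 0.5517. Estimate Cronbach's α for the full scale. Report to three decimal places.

Σσ²ᵢ = 0.817 + 0.674 + 1.977 + 1.871 + 1.067 = 6.406
Sum of the 10 distinct covariances = 10 × 0.5517 = 5.5170
σ²_total = Σσ²ᵢ + 2·Σcov = 6.406 + 2 × 5.5170 = 17.4400
α = (5/4)·(1 − 6.406/17.4400) = 0.791

α = 0.791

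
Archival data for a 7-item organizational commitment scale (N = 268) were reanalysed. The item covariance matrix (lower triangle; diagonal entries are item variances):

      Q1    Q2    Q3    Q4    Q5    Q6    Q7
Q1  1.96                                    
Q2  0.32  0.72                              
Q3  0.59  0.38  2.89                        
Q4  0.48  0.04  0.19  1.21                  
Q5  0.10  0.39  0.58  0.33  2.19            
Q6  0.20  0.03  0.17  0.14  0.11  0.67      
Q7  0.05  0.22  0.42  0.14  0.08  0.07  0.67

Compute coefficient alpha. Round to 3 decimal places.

Σσᵢ² = 1.96 + 0.72 + 2.89 + 1.21 + 2.19 + 0.67 + 0.67 = 10.31
Sum of off-diagonal covariances = 5.03
total variance = 10.31 + 2 × 5.03 = 20.37
α = (k/(k−1))·(1 − Σσᵢ²/total variance) = (7/6)·(1 − 10.31/20.37) = 0.576

coefficient alpha = 0.576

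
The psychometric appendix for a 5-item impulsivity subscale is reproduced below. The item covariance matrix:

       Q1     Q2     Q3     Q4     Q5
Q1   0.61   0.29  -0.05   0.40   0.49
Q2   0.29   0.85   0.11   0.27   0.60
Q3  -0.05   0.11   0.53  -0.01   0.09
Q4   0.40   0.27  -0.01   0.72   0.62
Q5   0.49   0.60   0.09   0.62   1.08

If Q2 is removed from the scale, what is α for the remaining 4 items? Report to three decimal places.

α = 0.682

Remaining items: Q1, Q3, Q4, Q5 (k = 4).
ΣVar(i) = 0.61 + 0.53 + 0.72 + 1.08 = 2.94
σ²_T = 2.94 + 2 × 1.54 = 6.02
α (item deleted) = (4/3)·(1 − 2.94/6.02) = 0.682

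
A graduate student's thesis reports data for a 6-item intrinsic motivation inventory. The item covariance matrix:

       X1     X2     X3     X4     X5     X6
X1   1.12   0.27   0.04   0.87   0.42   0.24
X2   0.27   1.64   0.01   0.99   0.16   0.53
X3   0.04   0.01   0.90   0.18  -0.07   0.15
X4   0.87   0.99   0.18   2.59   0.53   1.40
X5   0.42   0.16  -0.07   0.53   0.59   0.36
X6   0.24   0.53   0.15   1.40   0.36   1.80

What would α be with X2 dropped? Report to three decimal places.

Remaining items: X1, X3, X4, X5, X6 (k = 5).
Σσᵢ² = 1.12 + 0.90 + 2.59 + 0.59 + 1.80 = 7.00
σ²_T = 7.00 + 2 × 4.12 = 15.24
α (item deleted) = (5/4)·(1 − 7.00/15.24) = 0.676

α = 0.676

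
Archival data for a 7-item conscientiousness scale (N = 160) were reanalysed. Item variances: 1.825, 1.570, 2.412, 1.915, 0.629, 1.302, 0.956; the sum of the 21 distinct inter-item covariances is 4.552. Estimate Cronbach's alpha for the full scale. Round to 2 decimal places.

Σσᵢ² = 1.825 + 1.570 + 2.412 + 1.915 + 0.629 + 1.302 + 0.956 = 10.609
Sum of distinct covariances = 4.552
Var(T) = Σσᵢ² + 2·Σcov = 10.609 + 2 × 4.552 = 19.713
α = (7/6)·(1 − 10.609/19.713) = 0.54

α = 0.54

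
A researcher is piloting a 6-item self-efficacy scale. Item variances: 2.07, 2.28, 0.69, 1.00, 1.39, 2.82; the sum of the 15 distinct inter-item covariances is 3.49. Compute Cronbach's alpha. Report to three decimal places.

sum of item variances = 2.07 + 2.28 + 0.69 + 1.00 + 1.39 + 2.82 = 10.25
Sum of distinct covariances = 3.49
total variance = sum of item variances + 2·Σcov = 10.25 + 2 × 3.49 = 17.23
α = (6/5)·(1 − 10.25/17.23) = 0.486

α = 0.486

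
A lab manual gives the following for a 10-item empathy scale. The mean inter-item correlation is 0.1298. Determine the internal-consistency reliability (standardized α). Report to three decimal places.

standardized α = 0.599

Standardized α = k·r̄ / (1 + (k−1)·r̄) = 10 × 0.1298 / (1 + 9 × 0.1298)
  = 1.2980 / 2.1682 = 0.599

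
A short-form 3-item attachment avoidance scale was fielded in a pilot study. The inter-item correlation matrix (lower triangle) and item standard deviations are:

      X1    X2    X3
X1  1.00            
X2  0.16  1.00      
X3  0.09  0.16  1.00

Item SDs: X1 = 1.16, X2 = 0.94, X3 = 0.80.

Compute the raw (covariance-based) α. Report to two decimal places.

Σσ²ᵢ = 1.16² + 0.94² + 0.80² = 2.8692
Covariances σ_ij = r_ij · s_i · s_j:
  σ(X1,X2) = 0.16 × 1.16 × 0.94 = 0.1745
  σ(X1,X3) = 0.09 × 1.16 × 0.80 = 0.0835
  σ(X2,X3) = 0.16 × 0.94 × 0.80 = 0.1203
σ²_T = Σσ²ᵢ + 2·Σσ_ij = 2.8692 + 2 × 0.3783 = 3.6258
α = (3/2)·(1 − 2.8692/3.6258) = 0.31

α = 0.31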